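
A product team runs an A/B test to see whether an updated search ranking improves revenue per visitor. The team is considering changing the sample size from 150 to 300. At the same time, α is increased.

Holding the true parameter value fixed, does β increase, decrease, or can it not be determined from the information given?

More data shrinks sampling variability; the test statistic under Ha concentrates further from the null value, making rejection more likely. Relaxing α lowers the evidence threshold; under Ha, outcomes that previously fell short now trigger rejection. Both changes push β in the same direction.

It decreases.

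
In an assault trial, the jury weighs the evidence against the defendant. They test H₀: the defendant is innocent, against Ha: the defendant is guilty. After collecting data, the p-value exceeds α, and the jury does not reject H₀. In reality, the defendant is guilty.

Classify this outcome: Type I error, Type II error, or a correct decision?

Type II error

H₀ was not rejected, but H₀ is actually false.
Failing to reject a false null hypothesis is a Type II error (false negative).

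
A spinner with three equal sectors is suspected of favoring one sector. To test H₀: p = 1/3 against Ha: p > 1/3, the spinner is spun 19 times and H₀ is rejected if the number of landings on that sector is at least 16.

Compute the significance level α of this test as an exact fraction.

2825/387420489

The Type I error probability is α = P(Y ≥ 16) computed under H₀, where Y ~ Binomial(19, 1/3).
Summing C(19,j)(1/3)^j(2/3)^{19−j} for j = 16,…,19 gives 2825/387420489.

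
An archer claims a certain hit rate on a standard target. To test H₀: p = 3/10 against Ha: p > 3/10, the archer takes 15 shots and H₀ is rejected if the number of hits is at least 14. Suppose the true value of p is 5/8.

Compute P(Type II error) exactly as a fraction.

17439598153791/17592186044416

Under the alternative p = 5/8, S ~ Binomial(15, 5/8); β is the probability the test does not reject, P(S < 14).
Adding the binomial probabilities P(S=0)+…+P(S=13) at p = 5/8 gives 17439598153791/17592186044416.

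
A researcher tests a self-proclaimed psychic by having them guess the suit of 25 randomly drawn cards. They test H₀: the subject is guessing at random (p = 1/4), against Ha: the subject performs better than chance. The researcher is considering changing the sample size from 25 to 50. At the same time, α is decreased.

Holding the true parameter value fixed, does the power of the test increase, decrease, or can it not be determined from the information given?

Cannot be determined from the information given.

The first change alone would make β decrease; the second alone would make β increase. Which effect dominates depends on the magnitudes, which are not given.
Since power = 1 − β, the effect on power is likewise indeterminate.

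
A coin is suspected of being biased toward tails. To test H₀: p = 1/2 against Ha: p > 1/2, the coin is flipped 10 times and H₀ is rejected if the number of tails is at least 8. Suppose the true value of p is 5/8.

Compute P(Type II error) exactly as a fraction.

β = P(fail to reject H₀ | Ha true) = P(X ≤ 7 | p = 5/8), X ~ Binomial(10, 5/8).
Summing C(10,j)·(5/8)^j·(3/8)^{10-j} for j = 0..7 gives 211794831/268435456.

211794831/268435456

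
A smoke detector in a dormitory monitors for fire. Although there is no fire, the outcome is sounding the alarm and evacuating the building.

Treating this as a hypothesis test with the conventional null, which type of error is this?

Type I error

The null hypothesis here is that there is no fire.
'Sounding the alarm and evacuating the building' corresponds to rejecting H₀.
H₀ was rejected but H₀ is true — a Type I error (false positive).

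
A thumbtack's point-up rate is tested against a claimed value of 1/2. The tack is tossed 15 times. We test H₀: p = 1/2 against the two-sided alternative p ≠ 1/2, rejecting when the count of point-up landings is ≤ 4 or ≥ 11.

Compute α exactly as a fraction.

1941/16384

The significance level is the null-hypothesis probability of the rejection region {≤4} ∪ {≥11}.
By symmetry, α = 2·P(X ≤ 4) = 2·(1 + 15 + 105 + 455 + 1365)/32768 = 3882/32768 = 1941/16384.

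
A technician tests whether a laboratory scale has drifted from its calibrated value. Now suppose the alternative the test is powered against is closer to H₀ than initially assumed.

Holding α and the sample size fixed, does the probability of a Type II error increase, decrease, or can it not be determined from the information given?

A smaller true effect puts the Ha sampling distribution closer to H₀, so more of it falls in the non-rejection region.

It increases.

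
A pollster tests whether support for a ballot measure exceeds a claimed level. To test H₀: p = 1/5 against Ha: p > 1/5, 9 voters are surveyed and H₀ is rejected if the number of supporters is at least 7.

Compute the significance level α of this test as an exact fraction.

613/1953125

Under H₀, K ~ Binomial(9, 1/5), and α = P(K ≥ 7).
Summing C(9,j)(1/5)^j(4/5)^{9−j} for j = 7,…,9 gives 613/1953125.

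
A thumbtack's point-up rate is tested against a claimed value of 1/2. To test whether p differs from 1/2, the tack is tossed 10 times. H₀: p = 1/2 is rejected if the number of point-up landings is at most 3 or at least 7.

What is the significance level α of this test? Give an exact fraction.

The significance level is the null-hypothesis probability of the rejection region {≤3} ∪ {≥7}.
Each tail has probability (1 + 10 + 45 + 120)/1024; doubling gives α = 352/1024 = 11/32.

11/32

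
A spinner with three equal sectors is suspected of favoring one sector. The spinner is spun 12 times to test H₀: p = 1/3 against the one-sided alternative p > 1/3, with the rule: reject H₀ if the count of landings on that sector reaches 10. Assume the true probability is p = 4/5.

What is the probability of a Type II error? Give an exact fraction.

21565149/48828125

A Type II error is failing to reject when Ha holds: with p = 4/5, β = P(Y ≤ 9).
Equivalently, β = 1 − P(Y ≥ 10) = 21565149/48828125.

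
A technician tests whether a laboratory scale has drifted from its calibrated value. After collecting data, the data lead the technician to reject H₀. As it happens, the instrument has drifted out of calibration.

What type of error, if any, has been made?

The conventional null hypothesis here is that the instrument is correctly calibrated.
The test rejected a false H₀ — the decision matches the true state.

No error — this is a correct decision.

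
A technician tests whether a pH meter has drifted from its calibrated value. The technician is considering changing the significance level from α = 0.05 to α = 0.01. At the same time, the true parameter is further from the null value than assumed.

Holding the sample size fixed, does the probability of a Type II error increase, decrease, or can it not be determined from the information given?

Cannot be determined from the information given.

The first change alone would make β increase; the second alone would make β decrease. Which effect dominates depends on the magnitudes, which are not given.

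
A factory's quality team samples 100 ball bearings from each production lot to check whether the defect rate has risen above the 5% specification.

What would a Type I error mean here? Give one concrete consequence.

With the conventional null hypothesis that the lot's defect rate is 5% (within specification):
A Type I error is rejecting H₀ when H₀ is true.
Here that means rejecting the lot and scrapping or reworking it when actually the lot's defect rate is 5% (within specification).

A Type I error would mean concluding that the lot's defect rate exceeds 5% when in fact the lot's defect rate is 5% (within specification). Consequence: an acceptable shipment is needlessly reworked at extra cost.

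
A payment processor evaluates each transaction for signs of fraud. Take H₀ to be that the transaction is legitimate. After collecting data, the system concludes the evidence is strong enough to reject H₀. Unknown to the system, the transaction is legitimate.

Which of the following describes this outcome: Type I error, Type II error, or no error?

Type I error

H₀ was rejected, but H₀ is actually true.
Rejecting a true null hypothesis is a Type I error (false positive).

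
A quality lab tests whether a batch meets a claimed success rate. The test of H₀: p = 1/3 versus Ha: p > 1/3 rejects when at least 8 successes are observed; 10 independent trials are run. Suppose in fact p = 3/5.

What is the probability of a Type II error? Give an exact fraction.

Under the alternative p = 3/5, X ~ Binomial(10, 3/5); β is the probability the test does not reject, P(X < 8).
Summing C(10,j)·(3/5)^j·(2/5)^{10-j} for j = 0..7 gives 8131936/9765625.

8131936/9765625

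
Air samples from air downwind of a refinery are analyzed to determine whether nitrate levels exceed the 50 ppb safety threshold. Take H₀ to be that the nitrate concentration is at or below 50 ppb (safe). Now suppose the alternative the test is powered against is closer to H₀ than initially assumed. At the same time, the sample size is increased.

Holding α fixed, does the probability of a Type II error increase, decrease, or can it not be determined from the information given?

The first change alone would make β increase; the second alone would make β decrease. Which effect dominates depends on the magnitudes, which are not given.

Cannot be determined from the information given.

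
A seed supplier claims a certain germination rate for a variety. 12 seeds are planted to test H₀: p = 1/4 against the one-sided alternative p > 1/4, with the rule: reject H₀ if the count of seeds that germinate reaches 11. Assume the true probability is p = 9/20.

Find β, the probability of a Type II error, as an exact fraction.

4091575270595131/4096000000000000

β = P(fail to reject H₀ | Ha true) = P(Y ≤ 10 | p = 9/20), Y ~ Binomial(12, 9/20).
Equivalently, β = 1 − P(Y ≥ 11) = 4091575270595131/4096000000000000.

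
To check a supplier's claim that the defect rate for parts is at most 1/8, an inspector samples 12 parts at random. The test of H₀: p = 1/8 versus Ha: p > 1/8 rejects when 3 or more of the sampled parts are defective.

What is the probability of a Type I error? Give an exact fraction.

Under H₀, Y ~ Binomial(12, 1/8); the Type I error rate is P(Y ≥ 3).
α = 1 − P(Y ≤ 2) = 1 − 56212574551/68719476736 = 12506902185/68719476736.

12506902185/68719476736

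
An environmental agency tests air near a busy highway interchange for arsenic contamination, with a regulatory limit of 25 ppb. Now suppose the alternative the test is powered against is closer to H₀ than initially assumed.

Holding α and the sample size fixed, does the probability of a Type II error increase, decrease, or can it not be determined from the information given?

It increases.

A smaller true effect puts the Ha sampling distribution closer to H₀, so more of it falls in the non-rejection region.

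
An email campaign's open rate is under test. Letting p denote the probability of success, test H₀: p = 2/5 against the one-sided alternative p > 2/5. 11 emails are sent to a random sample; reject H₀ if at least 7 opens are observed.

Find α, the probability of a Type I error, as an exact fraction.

194048/1953125

α = P(reject H₀ | H₀ true) = P(S ≥ 7 | p = 2/5), with S ~ Binomial(11, 2/5).
P(S ≥ 7) = Σ_{j=7}^{11} C(11,j)·(2/5)^j·(3/5)^{11-j} = 194048/1953125.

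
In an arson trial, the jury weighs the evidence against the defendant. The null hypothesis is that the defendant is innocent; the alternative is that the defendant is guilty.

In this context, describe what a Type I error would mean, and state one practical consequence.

A Type I error is rejecting H₀ when H₀ is true.
Here that means convicting the defendant when actually the defendant is innocent.

A Type I error would mean concluding that the defendant is guilty when in fact the defendant is innocent. Consequence: an innocent person is convicted and punished.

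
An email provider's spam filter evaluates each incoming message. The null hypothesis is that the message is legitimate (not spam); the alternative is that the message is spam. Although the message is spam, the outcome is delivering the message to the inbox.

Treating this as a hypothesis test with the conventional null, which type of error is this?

Type II error

'Delivering the message to the inbox' corresponds to failing to reject H₀.
H₀ was not rejected but H₀ is false — a Type II error (false negative).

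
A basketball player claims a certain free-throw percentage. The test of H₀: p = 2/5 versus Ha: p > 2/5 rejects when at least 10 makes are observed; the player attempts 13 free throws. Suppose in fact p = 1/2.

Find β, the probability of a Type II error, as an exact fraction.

A Type II error is failing to reject when Ha holds: with p = 1/2, β = P(X ≤ 9).
Adding the binomial probabilities P(X=0)+…+P(X=9) at p = 1/2 gives 3907/4096.

3907/4096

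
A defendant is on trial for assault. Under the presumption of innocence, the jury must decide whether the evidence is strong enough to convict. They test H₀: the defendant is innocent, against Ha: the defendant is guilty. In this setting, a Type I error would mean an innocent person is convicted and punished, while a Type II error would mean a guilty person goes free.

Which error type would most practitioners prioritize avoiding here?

The Type I consequence (an innocent person is convicted and punished) is more severe than the Type II consequence (a guilty person goes free).

Type I error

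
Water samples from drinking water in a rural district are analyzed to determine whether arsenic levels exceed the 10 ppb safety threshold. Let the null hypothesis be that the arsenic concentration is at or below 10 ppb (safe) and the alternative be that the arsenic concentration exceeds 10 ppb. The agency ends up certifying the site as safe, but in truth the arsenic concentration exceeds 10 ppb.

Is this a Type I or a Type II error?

'Certifying the site as safe' corresponds to failing to reject H₀.
H₀ was not rejected but H₀ is false — a Type II error (false negative).

Type II error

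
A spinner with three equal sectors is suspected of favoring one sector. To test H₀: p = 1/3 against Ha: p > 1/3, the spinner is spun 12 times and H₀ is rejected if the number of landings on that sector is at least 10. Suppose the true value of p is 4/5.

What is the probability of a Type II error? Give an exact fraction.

21565149/48828125

Under the alternative p = 4/5, X ~ Binomial(12, 4/5); β is the probability the test does not reject, P(X < 10).
Summing C(12,j)·(4/5)^j·(1/5)^{12-j} for j = 0..9 gives 21565149/48828125.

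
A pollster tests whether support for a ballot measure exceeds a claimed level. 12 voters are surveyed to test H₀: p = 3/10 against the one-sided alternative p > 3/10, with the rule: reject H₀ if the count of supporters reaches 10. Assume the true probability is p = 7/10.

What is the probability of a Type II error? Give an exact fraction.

A Type II error is failing to reject when Ha holds: with p = 7/10, β = P(X ≤ 9).
Equivalently, β = 1 − P(X ≥ 10) = 149436930429/200000000000.

149436930429/200000000000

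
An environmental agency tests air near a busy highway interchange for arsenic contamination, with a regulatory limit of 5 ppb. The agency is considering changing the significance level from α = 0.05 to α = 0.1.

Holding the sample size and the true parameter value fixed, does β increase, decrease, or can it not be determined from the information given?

It decreases.

With a larger α the critical value moves toward the center, so more of the Ha sampling distribution lies in the rejection region.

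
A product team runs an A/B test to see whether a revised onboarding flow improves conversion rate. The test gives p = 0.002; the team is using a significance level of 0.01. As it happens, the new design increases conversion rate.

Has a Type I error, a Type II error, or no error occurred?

The conventional null hypothesis is that the new design has no effect on conversion rate.
Since p = 0.002 < α = 0.01, H₀ is rejected.
H₀ is false (actually the new design increases conversion rate).
The decision matches the true state — no error.

Neither — the decision is correct.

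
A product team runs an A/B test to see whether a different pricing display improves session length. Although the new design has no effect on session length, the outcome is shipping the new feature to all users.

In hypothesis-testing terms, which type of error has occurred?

Type I error

The null hypothesis here is that the new design has no effect on session length.
'Shipping the new feature to all users' corresponds to rejecting H₀.
H₀ was rejected but H₀ is true — a Type I error (false positive).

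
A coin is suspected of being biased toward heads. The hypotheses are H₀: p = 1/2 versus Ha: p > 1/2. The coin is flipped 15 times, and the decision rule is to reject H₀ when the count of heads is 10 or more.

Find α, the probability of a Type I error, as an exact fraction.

The Type I error probability is α = P(S ≥ 10) computed under H₀, where S ~ Binomial(15, 1/2).
Summing the upper tail: (3003 + 1365 + 455 + 105 + 15 + 1) / 2^15 = 4944/32768 = 309/2048.

309/2048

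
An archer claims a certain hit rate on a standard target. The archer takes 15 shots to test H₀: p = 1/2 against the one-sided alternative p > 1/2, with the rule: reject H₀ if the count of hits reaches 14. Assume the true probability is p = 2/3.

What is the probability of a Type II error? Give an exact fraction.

14070379/14348907

A Type II error is failing to reject when Ha holds: with p = 2/3, β = P(S ≤ 13).
Summing C(15,j)·(2/3)^j·(1/3)^{15-j} for j = 0..13 gives 14070379/14348907.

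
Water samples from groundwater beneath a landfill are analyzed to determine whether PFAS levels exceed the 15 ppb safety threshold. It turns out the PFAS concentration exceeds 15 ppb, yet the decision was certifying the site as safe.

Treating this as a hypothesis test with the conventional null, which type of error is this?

Type II error

The null hypothesis here is that the PFAS concentration is at or below 15 ppb (safe).
'Certifying the site as safe' corresponds to failing to reject H₀.
H₀ was not rejected but H₀ is false — a Type II error (false negative).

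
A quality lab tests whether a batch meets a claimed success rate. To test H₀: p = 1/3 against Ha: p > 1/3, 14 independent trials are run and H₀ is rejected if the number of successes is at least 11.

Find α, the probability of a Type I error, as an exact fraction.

3305/4782969

Under H₀, K ~ Binomial(14, 1/3), and α = P(K ≥ 11).
Adding the binomial terms for j = 11 through 14 with p = 1/3 yields 3305/4782969.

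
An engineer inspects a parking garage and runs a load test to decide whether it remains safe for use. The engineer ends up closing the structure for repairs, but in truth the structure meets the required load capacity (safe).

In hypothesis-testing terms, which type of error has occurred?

Type I error

The null hypothesis here is that the structure meets the required load capacity (safe).
'Closing the structure for repairs' corresponds to rejecting H₀.
H₀ was rejected but H₀ is true — a Type I error (false positive).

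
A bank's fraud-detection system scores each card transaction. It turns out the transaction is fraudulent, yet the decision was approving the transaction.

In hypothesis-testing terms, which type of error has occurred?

The null hypothesis here is that the transaction is legitimate.
'Approving the transaction' corresponds to failing to reject H₀.
H₀ was not rejected but H₀ is false — a Type II error (false negative).

Type II error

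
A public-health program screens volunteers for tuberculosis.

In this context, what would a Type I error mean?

A Type I error would mean concluding that the patient has tuberculosis when in fact the patient does not have tuberculosis.

With the conventional null hypothesis that the patient does not have tuberculosis:
A Type I error is rejecting H₀ when H₀ is true.
Here that means flagging the patient as positive and ordering follow-up testing when actually the patient does not have tuberculosis.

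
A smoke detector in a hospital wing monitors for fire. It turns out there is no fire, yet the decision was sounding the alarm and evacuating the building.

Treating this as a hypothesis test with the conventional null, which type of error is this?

The null hypothesis here is that there is no fire.
'Sounding the alarm and evacuating the building' corresponds to rejecting H₀.
H₀ was rejected but H₀ is true — a Type I error (false positive).

Type I error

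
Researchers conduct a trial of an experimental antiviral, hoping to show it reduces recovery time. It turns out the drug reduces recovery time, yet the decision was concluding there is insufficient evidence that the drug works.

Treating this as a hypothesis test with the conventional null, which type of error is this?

Type II error

The null hypothesis here is that the drug has no effect on recovery time.
'Concluding there is insufficient evidence that the drug works' corresponds to failing to reject H₀.
H₀ was not rejected but H₀ is false — a Type II error (false negative).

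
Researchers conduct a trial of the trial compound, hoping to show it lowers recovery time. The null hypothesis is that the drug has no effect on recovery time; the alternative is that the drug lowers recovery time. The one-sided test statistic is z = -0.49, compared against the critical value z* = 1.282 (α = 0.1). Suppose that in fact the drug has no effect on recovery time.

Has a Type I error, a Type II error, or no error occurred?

Since z = -0.49 ≤ z* = 1.282, H₀ is not rejected.
H₀ is true (actually the drug has no effect on recovery time).
The decision matches the true state — no error.

No error (correct decision).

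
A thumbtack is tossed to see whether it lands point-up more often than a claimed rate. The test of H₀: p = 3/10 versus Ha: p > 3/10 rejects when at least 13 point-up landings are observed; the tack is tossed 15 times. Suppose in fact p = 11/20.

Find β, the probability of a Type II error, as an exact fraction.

32418940857512713659/32768000000000000000

A Type II error is failing to reject when Ha holds: with p = 11/20, β = P(Y ≤ 12).
Equivalently, β = 1 − P(Y ≥ 13) = 32418940857512713659/32768000000000000000.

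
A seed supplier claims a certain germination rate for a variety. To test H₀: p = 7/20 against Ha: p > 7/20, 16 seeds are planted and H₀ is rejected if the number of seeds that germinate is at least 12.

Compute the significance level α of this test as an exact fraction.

34138552149875229/26214400000000000000

α = P(reject H₀ | H₀ true) = P(Y ≥ 12 | p = 7/20), with Y ~ Binomial(16, 7/20).
Adding the binomial terms for j = 12 through 16 with p = 7/20 yields 34138552149875229/26214400000000000000.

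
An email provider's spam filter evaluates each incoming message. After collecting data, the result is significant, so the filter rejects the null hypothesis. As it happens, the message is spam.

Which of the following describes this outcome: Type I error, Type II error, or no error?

The conventional null hypothesis here is that the message is legitimate (not spam).
The test rejected a false H₀ — the decision matches the true state.

No error — this is a correct decision.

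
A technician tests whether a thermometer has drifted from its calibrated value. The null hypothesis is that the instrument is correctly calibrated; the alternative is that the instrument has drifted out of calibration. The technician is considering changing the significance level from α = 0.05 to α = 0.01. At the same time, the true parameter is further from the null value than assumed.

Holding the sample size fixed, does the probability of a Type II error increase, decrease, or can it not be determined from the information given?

The first change alone would make β increase; the second alone would make β decrease. Which effect dominates depends on the magnitudes, which are not given.

Cannot be determined from the information given.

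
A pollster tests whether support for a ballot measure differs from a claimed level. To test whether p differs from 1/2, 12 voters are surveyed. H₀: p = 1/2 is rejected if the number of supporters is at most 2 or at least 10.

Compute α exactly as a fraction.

Under H₀, K ~ Binomial(12, 1/2); α is the probability of landing in either tail, P(K ≤ 2) + P(K ≥ 10).
The two tails are symmetric, so α = 2·(1 + 12 + 66)/2^12 = 158/4096 = 79/2048.

79/2048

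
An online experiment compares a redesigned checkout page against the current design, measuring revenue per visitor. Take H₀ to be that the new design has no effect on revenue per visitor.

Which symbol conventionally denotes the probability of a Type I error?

P(Type I error) = P(reject H₀ | H₀ true) = α, the significance level.

α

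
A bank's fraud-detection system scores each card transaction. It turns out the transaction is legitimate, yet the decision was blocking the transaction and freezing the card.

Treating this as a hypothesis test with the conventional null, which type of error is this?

The null hypothesis here is that the transaction is legitimate.
'Blocking the transaction and freezing the card' corresponds to rejecting H₀.
H₀ was rejected but H₀ is true — a Type I error (false positive).

Type I error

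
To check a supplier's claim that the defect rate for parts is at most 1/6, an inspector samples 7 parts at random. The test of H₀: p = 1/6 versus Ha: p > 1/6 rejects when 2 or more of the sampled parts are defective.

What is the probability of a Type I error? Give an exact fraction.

7703/23328

The significance level is the probability, assuming p = 1/6, of seeing 2 or more defectives in 7 draws.
Computing the lower-tail complement: 1 − 15625/23328 = 7703/23328.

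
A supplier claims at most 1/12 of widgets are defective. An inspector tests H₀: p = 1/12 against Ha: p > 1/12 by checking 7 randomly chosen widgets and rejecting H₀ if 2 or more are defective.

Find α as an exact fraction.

219095/1990656

The significance level is the probability, assuming p = 1/12, of seeing 2 or more defectives in 7 draws.
Computing the lower-tail complement: 1 − 1771561/1990656 = 219095/1990656.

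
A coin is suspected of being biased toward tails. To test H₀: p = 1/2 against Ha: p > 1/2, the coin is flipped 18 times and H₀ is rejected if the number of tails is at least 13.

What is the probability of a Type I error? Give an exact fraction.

The Type I error probability is α = P(Y ≥ 13) computed under H₀, where Y ~ Binomial(18, 1/2).
P(Y ≥ 13) = [C(18,13) + C(18,14) + C(18,15) + C(18,16) + C(18,17) + C(18,18)] / 2^18 = (8568 + 3060 + 816 + 153 + 18 + 1) / 262144 = 12616/262144 = 1577/32768.

1577/32768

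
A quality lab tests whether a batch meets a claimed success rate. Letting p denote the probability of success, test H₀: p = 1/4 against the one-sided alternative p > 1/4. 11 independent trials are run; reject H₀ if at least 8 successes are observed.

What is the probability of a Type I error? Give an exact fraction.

α = P(reject H₀ | H₀ true) = P(X ≥ 8 | p = 1/4), with X ~ Binomial(11, 1/4).
Adding the binomial terms for j = 8 through 11 with p = 1/4 yields 623/524288.

623/524288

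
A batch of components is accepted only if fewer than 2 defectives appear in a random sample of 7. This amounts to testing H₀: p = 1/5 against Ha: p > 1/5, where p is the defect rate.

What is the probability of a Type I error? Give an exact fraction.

33069/78125

Under H₀, Y ~ Binomial(7, 1/5); the Type I error rate is P(Y ≥ 2).
Computing the lower-tail complement: 1 − 45056/78125 = 33069/78125.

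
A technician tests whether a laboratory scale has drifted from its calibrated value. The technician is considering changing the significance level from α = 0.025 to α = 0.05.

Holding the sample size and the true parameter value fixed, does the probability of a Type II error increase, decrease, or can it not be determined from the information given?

It decreases.

A larger α widens the rejection region, so when the alternative is true more outcomes lead to rejection — failing to reject becomes less likely.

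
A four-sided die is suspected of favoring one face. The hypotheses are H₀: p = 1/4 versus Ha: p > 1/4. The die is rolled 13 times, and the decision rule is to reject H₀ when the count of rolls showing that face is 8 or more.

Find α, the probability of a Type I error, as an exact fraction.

The Type I error probability is α = P(Y ≥ 8) computed under H₀, where Y ~ Binomial(13, 1/4).
Summing C(13,j)(1/4)^j(3/4)^{13−j} for j = 8,…,13 gives 23695/4194304.

23695/4194304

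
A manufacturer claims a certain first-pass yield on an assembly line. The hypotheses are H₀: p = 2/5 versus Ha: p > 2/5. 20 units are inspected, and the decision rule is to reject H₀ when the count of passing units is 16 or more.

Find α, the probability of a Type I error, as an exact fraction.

30234443776/95367431640625

α = P(reject H₀ | H₀ true) = P(Y ≥ 16 | p = 2/5), with Y ~ Binomial(20, 2/5).
Summing C(20,j)(2/5)^j(3/5)^{20−j} for j = 16,…,20 gives 30234443776/95367431640625.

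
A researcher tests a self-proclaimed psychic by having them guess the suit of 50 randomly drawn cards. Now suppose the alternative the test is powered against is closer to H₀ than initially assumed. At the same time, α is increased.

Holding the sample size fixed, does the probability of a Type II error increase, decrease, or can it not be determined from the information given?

The first change alone would make β increase; the second alone would make β decrease. Which effect dominates depends on the magnitudes, which are not given.

Cannot be determined from the information given.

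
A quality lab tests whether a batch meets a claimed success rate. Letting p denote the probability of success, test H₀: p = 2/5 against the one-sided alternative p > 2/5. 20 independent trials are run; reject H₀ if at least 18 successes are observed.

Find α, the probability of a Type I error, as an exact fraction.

The Type I error probability is α = P(Y ≥ 18) computed under H₀, where Y ~ Binomial(20, 2/5).
P(Y ≥ 18) = Σ_{j=18}^{20} C(20,j)·(2/5)^j·(3/5)^{20-j} = 480772096/95367431640625.

480772096/95367431640625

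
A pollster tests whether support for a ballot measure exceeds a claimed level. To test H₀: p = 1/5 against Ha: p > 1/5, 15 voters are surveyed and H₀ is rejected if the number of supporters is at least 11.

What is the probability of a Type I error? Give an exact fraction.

380301/30517578125

The Type I error probability is α = P(S ≥ 11) computed under H₀, where S ~ Binomial(15, 1/5).
P(S ≥ 11) = Σ_{j=11}^{15} C(15,j)·(1/5)^j·(4/5)^{15-j} = 380301/30517578125.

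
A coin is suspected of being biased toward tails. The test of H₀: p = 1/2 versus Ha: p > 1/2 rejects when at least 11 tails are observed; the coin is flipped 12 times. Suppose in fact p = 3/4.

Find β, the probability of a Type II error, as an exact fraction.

A Type II error is failing to reject when Ha holds: with p = 3/4, β = P(X ≤ 10).
Equivalently, β = 1 − P(X ≥ 11) = 14120011/16777216.

14120011/16777216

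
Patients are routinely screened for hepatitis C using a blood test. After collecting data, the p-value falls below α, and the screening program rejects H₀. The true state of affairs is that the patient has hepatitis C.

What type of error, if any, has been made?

The conventional null hypothesis here is that the patient does not have hepatitis C.
The test rejected a false H₀ — the decision matches the true state.

Neither — the decision is correct.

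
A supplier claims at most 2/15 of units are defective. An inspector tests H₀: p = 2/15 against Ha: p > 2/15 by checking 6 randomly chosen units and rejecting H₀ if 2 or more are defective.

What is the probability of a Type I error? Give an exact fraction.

84332/455625

Under H₀, Y ~ Binomial(6, 2/15); the Type I error rate is P(Y ≥ 2).
Computing the lower-tail complement: 1 − 371293/455625 = 84332/455625.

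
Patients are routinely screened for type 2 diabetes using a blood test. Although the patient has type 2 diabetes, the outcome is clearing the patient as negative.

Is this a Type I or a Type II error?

Type II error

The null hypothesis here is that the patient does not have type 2 diabetes.
'Clearing the patient as negative' corresponds to failing to reject H₀.
H₀ was not rejected but H₀ is false — a Type II error (false negative).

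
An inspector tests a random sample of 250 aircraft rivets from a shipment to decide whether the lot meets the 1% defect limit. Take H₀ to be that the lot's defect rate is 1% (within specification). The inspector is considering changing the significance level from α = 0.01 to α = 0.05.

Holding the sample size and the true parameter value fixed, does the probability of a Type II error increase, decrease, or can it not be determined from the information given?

With a larger α the critical value moves toward the center, so more of the Ha sampling distribution lies in the rejection region.

It decreases.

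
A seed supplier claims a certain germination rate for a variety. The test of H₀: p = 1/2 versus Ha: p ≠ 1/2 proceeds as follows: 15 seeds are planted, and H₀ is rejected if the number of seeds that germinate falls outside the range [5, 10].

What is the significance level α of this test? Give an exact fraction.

1941/16384

The significance level is the null-hypothesis probability of the rejection region {≤4} ∪ {≥11}.
The two tails are symmetric, so α = 2·(1 + 15 + 105 + 455 + 1365)/2^15 = 3882/32768 = 1941/16384.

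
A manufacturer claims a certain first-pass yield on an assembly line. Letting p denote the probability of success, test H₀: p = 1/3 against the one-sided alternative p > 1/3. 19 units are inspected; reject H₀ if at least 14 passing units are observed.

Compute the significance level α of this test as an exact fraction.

147529/387420489

α = P(reject H₀ | H₀ true) = P(Y ≥ 14 | p = 1/3), with Y ~ Binomial(19, 1/3).
P(Y ≥ 14) = Σ_{j=14}^{19} C(19,j)·(1/3)^j·(2/3)^{19-j} = 147529/387420489.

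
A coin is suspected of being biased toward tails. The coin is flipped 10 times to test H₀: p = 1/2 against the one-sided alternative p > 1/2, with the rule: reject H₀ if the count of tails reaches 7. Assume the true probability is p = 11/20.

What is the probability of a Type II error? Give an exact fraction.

Under the alternative p = 11/20, K ~ Binomial(10, 11/20); β is the probability the test does not reject, P(K < 7).
Equivalently, β = 1 − P(K ≥ 7) = 1878942860721/2560000000000.

1878942860721/2560000000000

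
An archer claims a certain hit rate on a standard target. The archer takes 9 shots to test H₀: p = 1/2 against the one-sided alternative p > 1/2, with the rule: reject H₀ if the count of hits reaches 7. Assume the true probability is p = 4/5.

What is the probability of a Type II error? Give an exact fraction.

511333/1953125

Under the alternative p = 4/5, S ~ Binomial(9, 4/5); β is the probability the test does not reject, P(S < 7).
Summing C(9,j)·(4/5)^j·(1/5)^{9-j} for j = 0..6 gives 511333/1953125.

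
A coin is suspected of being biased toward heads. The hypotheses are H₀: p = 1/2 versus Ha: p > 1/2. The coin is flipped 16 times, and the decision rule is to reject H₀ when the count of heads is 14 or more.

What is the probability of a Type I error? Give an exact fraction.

α = P(reject H₀ | H₀ true) = P(Y ≥ 14 | p = 1/2), with Y ~ Binomial(16, 1/2).
Summing the upper tail: (120 + 16 + 1) / 2^16 = 137/65536.

137/65536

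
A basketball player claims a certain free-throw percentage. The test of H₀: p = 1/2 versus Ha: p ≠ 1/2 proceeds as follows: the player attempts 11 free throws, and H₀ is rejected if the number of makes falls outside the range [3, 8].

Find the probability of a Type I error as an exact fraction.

67/1024

The significance level is the null-hypothesis probability of the rejection region {≤2} ∪ {≥9}.
Each tail has probability (1 + 11 + 55)/2048; doubling gives α = 134/2048 = 67/1024.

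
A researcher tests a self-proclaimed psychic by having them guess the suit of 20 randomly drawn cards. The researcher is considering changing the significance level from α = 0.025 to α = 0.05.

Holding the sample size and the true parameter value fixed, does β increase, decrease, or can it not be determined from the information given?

It decreases.

With a larger α the critical value moves toward the center, so more of the Ha sampling distribution lies in the rejection region.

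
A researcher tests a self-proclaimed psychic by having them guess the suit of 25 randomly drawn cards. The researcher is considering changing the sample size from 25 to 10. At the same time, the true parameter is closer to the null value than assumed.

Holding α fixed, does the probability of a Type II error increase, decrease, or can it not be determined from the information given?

Reducing n widens both sampling distributions, so the test has less ability to distinguish Ha from H₀. A smaller true effect puts the Ha sampling distribution closer to H₀, so more of it falls in the non-rejection region. Both changes push β in the same direction.

It increases.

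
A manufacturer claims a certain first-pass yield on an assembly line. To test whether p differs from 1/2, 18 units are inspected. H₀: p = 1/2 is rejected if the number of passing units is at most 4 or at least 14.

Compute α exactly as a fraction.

253/8192

Under H₀, K ~ Binomial(18, 1/2); α is the probability of landing in either tail, P(K ≤ 4) + P(K ≥ 14).
By symmetry, α = 2·P(K ≤ 4) = 2·(1 + 18 + 153 + 816 + 3060)/262144 = 8096/262144 = 253/8192.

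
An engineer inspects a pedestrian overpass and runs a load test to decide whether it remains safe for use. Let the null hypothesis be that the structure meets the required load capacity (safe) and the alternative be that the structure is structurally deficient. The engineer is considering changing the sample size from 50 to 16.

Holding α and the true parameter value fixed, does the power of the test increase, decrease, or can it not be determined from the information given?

With less data the test statistic is noisier; under Ha, more outcomes land inside the acceptance region.
Since power = 1 − β and β increases, power decreases.

It decreases.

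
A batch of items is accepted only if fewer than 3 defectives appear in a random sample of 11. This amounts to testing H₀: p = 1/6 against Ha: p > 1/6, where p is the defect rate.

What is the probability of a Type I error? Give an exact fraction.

The significance level is the probability, assuming p = 1/6, of seeing 3 or more defectives in 11 draws.
Computing the lower-tail complement: 1 − 9765625/13436928 = 3671303/13436928.

3671303/13436928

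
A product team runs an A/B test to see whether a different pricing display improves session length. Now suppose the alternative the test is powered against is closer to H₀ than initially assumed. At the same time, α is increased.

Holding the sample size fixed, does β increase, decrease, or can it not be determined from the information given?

The first change alone would make β increase; the second alone would make β decrease. Which effect dominates depends on the magnitudes, which are not given.

Cannot be determined from the information given.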